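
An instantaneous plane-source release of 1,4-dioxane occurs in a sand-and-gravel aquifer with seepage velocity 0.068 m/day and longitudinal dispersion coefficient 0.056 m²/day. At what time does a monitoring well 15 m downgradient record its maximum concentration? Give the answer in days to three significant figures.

For the 1D instantaneous-source solution, setting ∂C/∂t = 0 at fixed x gives v²t² + 2Dt − x² = 0, so t = (√(D² + v²x²) − D)/v².
√(D² + v²x²) = √(0.056² + 0.068² × 15²) = 1.022; v² = 0.004624.
t = (1.022 − 0.056)/0.004624 = 209 days (vs. the pure-advection estimate x/v = 221 d).

209 days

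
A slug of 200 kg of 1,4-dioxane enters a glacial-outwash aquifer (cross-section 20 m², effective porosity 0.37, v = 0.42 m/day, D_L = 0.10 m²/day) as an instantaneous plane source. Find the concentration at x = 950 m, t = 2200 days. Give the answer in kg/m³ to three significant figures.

For an instantaneous plane source, C(x,t) = M/(n_e·A·√(4πDt)) · exp(−(x−vt)²/(4Dt)), with n_e·A the pore (flow) area.
Plume center vt = 0.42 × 2200 = 924 m, so the well at 950 m is 26 m downgradient of the peak.
√(4πDt) = 52.58 m, giving peak height M/(n_e·A·√(4πDt)) = 200/(0.37 × 20 × 52.58) = 0.5140 kg/m³.
(x−vt)²/(4Dt) = (26)²/(4 × 0.10 × 2200) = 0.7682; exp(−0.7682) = 0.4638.
C = 0.5140 × 0.4638 = 0.238 kg/m³.

0.238 kg/m³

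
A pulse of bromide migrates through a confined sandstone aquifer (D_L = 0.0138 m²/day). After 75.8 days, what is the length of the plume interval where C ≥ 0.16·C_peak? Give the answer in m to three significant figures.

5.54 m

The plume is Gaussian with σ = √(2Dt) = √(2 × 0.0138 × 75.8) = 1.446 m.
C/C_peak = exp(−Δx²/(2σ²)) = 0.16 ⇒ Δx = σ·√(−2 ln 0.16) = 1.446 × 1.914 = 2.768 m.
Width = 2Δx = 5.54 m.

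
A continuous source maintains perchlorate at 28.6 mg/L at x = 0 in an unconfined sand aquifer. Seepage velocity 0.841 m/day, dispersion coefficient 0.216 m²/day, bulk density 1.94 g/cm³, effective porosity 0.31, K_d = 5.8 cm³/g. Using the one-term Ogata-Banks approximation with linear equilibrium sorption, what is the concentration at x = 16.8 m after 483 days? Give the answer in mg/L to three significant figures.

0.179 mg/L

Retardation factor R = 1 + ρ_b·K_d/n = 1 + 1.94 × 5.8/0.31 = 37.30.
Sorption retards both mechanisms: v_R = v/R = 0.02255 m/day, D_R = D/R = 0.005791 m²/day.
v_R·t = 0.02255 × 483 = 10.89165 m; 2√(D_R t) = 3.345 m; argument = (16.8 − 10.89165)/3.345 = 1.766.
C = C₀ × ½·erfc(1.766) = 28.6 × 0.006254 = 0.179 mg/L.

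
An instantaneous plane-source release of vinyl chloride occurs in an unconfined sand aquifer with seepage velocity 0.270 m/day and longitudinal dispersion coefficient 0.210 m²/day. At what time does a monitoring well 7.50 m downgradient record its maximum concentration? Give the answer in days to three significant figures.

For the 1D instantaneous-source solution, setting ∂C/∂t = 0 at fixed x gives v²t² + 2Dt − x² = 0, so t = (√(D² + v²x²) − D)/v².
√(D² + v²x²) = √(0.210² + 0.270² × 7.50²) = 2.036; v² = 0.0729.
t = (2.036 − 0.210)/0.0729 = 25.0 days (vs. the pure-advection estimate x/v = 27.8 d).

25.0 days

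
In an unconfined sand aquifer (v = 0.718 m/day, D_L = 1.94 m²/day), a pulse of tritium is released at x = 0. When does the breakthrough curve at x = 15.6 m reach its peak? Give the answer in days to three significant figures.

For the 1D instantaneous-source solution, setting ∂C/∂t = 0 at fixed x gives v²t² + 2Dt − x² = 0, so t = (√(D² + v²x²) − D)/v².
√(D² + v²x²) = √(1.94² + 0.718² × 15.6²) = 11.37; v² = 0.515524.
t = (11.37 − 1.94)/0.515524 = 18.3 days (vs. the pure-advection estimate x/v = 21.7 d).

18.3 days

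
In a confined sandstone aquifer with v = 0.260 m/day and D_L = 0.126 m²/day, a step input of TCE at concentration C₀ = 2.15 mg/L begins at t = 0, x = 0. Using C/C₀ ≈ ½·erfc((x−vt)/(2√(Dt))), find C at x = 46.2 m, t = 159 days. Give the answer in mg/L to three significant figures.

0.476 mg/L

For a continuous step input, C/C₀ ≈ ½·erfc((x−vt)/(2√(Dt))).
vt = 0.260 × 159 = 41.34 m and 2√(Dt) = 2√(0.126 × 159) = 8.952 m.
Argument (x−vt)/(2√(Dt)) = (46.2 − 41.34)/8.952 = 0.5429; ½·erfc(0.5429) = 0.2213.
C = 2.15 × 0.2213 = 0.476 mg/L.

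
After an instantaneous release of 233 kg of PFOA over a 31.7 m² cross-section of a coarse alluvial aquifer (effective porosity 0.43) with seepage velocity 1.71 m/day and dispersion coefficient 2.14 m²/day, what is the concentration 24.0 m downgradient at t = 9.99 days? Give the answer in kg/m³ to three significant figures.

For an instantaneous plane source, C(x,t) = M/(n_e·A·√(4πDt)) · exp(−(x−vt)²/(4Dt)), with n_e·A the pore (flow) area.
Plume center vt = 1.71 × 9.99 = 17.0829 m, so the well at 24.0 m is 6.9171 m downgradient of the peak.
√(4πDt) = 16.39 m, giving peak height M/(n_e·A·√(4πDt)) = 233/(0.43 × 31.7 × 16.39) = 1.043 kg/m³.
(x−vt)²/(4Dt) = (6.9171)²/(4 × 2.14 × 9.99) = 0.5595; exp(−0.5595) = 0.5715.
C = 1.043 × 0.5715 = 0.596 kg/m³.

0.596 kg/m³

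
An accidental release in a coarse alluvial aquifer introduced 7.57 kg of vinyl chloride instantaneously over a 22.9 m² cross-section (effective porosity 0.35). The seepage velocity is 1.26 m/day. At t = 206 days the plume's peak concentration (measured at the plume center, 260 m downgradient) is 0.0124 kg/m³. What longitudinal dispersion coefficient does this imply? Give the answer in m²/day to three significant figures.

At the plume center C_max = M/(n_e·A·√(4πDt)), so D = M²/(4πt·(n_e·A·C_max)²).
n_e·A·C_max = 0.35 × 22.9 × 0.0124 = 0.09939 kg/m.
D = 7.57²/(4π × 206 × 0.09939²) = 2.24 m²/day.

2.24 m²/day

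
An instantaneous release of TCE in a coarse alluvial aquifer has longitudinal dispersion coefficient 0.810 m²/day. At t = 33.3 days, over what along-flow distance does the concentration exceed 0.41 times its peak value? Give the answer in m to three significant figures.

19.6 m

The plume is Gaussian with σ = √(2Dt) = √(2 × 0.810 × 33.3) = 7.345 m.
C/C_peak = exp(−Δx²/(2σ²)) = 0.41 ⇒ Δx = σ·√(−2 ln 0.41) = 7.345 × 1.335 = 9.806 m.
Width = 2Δx = 19.6 m.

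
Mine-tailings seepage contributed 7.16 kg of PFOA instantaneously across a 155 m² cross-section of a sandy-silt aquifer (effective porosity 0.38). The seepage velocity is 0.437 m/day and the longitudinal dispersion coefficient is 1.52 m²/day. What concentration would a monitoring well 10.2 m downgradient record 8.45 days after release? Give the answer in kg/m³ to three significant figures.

0.00420 kg/m³

For an instantaneous plane source, C(x,t) = M/(n_e·A·√(4πDt)) · exp(−(x−vt)²/(4Dt)), with n_e·A the pore (flow) area.
Plume center vt = 0.437 × 8.45 = 3.69265 m, so the well at 10.2 m is 6.50735 m downgradient of the peak.
√(4πDt) = 12.70 m, giving peak height M/(n_e·A·√(4πDt)) = 7.16/(0.38 × 155 × 12.70) = 0.009572 kg/m³.
(x−vt)²/(4Dt) = (6.50735)²/(4 × 1.52 × 8.45) = 0.8242; exp(−0.8242) = 0.4386.
C = 0.009572 × 0.4386 = 0.00420 kg/m³.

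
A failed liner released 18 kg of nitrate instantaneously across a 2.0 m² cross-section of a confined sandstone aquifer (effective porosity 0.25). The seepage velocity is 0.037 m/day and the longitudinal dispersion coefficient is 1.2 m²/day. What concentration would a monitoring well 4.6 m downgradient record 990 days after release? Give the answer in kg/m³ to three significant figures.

For an instantaneous plane source, C(x,t) = M/(n_e·A·√(4πDt)) · exp(−(x−vt)²/(4Dt)), with n_e·A the pore (flow) area.
Plume center vt = 0.037 × 990 = 36.63 m, so the well at 4.6 m is 32.03 m upgradient of the peak.
√(4πDt) = 122.2 m, giving peak height M/(n_e·A·√(4πDt)) = 18/(0.25 × 2.0 × 122.2) = 0.2946 kg/m³.
(x−vt)²/(4Dt) = (-32.03)²/(4 × 1.2 × 990) = 0.2159; exp(−0.2159) = 0.8058.
C = 0.2946 × 0.8058 = 0.237 kg/m³.

0.237 kg/m³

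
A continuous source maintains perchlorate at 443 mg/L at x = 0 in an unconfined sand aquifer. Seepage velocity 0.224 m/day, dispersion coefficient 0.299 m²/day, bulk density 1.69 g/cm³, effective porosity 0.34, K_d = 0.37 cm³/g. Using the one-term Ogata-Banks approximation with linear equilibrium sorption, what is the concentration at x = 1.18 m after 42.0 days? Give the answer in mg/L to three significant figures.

338 mg/L

Retardation factor R = 1 + ρ_b·K_d/n = 1 + 1.69 × 0.37/0.34 = 2.839.
Sorption retards both mechanisms: v_R = v/R = 0.07890 m/day, D_R = D/R = 0.1053 m²/day.
v_R·t = 0.07890 × 42.0 = 3.3138 m; 2√(D_R t) = 4.206 m; argument = (1.18 − 3.3138)/4.206 = -0.5073.
C = C₀ × ½·erfc(-0.5073) = 443 × 0.7634 = 338 mg/L.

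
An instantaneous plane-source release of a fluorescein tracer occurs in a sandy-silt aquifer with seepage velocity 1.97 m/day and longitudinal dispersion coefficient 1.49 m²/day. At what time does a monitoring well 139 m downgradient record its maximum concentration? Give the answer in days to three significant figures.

70.2 days

For the 1D instantaneous-source solution, setting ∂C/∂t = 0 at fixed x gives v²t² + 2Dt − x² = 0, so t = (√(D² + v²x²) − D)/v².
√(D² + v²x²) = √(1.49² + 1.97² × 139²) = 273.8; v² = 3.8809.
t = (273.8 − 1.49)/3.8809 = 70.2 days (vs. the pure-advection estimate x/v = 70.6 d).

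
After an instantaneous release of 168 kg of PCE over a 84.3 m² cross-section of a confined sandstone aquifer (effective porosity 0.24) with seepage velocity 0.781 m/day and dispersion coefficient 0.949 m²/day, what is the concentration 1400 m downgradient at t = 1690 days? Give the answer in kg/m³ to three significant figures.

0.0215 kg/m³

For an instantaneous plane source, C(x,t) = M/(n_e·A·√(4πDt)) · exp(−(x−vt)²/(4Dt)), with n_e·A the pore (flow) area.
Plume center vt = 0.781 × 1690 = 1319.89 m, so the well at 1400 m is 80.11 m downgradient of the peak.
√(4πDt) = 142.0 m, giving peak height M/(n_e·A·√(4πDt)) = 168/(0.24 × 84.3 × 142.0) = 0.05848 kg/m³.
(x−vt)²/(4Dt) = (80.11)²/(4 × 0.949 × 1690) = 1.000; exp(−1.000) = 0.3679.
C = 0.05848 × 0.3679 = 0.0215 kg/m³.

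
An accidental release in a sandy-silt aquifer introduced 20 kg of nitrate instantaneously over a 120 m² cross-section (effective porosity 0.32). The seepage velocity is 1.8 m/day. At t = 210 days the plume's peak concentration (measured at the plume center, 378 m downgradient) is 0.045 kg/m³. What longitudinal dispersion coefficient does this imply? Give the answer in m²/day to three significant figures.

At the plume center C_max = M/(n_e·A·√(4πDt)), so D = M²/(4πt·(n_e·A·C_max)²).
n_e·A·C_max = 0.32 × 120 × 0.045 = 1.728 kg/m.
D = 20²/(4π × 210 × 1.728²) = 0.0508 m²/day.

0.0508 m²/day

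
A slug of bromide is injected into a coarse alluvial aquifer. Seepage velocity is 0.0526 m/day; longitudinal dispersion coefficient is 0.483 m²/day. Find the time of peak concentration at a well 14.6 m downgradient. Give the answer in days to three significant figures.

For the 1D instantaneous-source solution, setting ∂C/∂t = 0 at fixed x gives v²t² + 2Dt − x² = 0, so t = (√(D² + v²x²) − D)/v².
√(D² + v²x²) = √(0.483² + 0.0526² × 14.6²) = 0.9072; v² = 0.00276676.
t = (0.9072 − 0.483)/0.00276676 = 153 days (vs. the pure-advection estimate x/v = 278 d).

153 days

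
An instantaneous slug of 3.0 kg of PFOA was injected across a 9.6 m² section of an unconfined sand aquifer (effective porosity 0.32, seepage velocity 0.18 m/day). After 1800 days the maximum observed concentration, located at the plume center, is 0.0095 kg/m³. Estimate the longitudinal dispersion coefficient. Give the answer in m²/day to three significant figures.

0.467 m²/day

At the plume center C_max = M/(n_e·A·√(4πDt)), so D = M²/(4πt·(n_e·A·C_max)²).
n_e·A·C_max = 0.32 × 9.6 × 0.0095 = 0.02918 kg/m.
D = 3.0²/(4π × 1800 × 0.02918²) = 0.467 m²/day.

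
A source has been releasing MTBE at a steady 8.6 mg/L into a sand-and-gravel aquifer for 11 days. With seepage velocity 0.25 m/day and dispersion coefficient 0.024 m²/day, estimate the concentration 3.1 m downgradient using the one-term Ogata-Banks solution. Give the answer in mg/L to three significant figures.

For a continuous step input, C/C₀ ≈ ½·erfc((x−vt)/(2√(Dt))).
vt = 0.25 × 11 = 2.75 m and 2√(Dt) = 2√(0.024 × 11) = 1.028 m.
Argument (x−vt)/(2√(Dt)) = (3.1 − 2.75)/1.028 = 0.3405; ½·erfc(0.3405) = 0.3151.
C = 8.6 × 0.3151 = 2.71 mg/L.

2.71 mg/L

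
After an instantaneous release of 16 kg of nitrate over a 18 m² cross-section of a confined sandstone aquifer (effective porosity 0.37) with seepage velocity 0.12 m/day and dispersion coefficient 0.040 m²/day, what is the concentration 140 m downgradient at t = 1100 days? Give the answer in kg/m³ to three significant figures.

For an instantaneous plane source, C(x,t) = M/(n_e·A·√(4πDt)) · exp(−(x−vt)²/(4Dt)), with n_e·A the pore (flow) area.
Plume center vt = 0.12 × 1100 = 132 m, so the well at 140 m is 8 m downgradient of the peak.
√(4πDt) = 23.51 m, giving peak height M/(n_e·A·√(4πDt)) = 16/(0.37 × 18 × 23.51) = 0.1022 kg/m³.
(x−vt)²/(4Dt) = (8)²/(4 × 0.040 × 1100) = 0.3636; exp(−0.3636) = 0.6952.
C = 0.1022 × 0.6952 = 0.0710 kg/m³.

0.0710 kg/m³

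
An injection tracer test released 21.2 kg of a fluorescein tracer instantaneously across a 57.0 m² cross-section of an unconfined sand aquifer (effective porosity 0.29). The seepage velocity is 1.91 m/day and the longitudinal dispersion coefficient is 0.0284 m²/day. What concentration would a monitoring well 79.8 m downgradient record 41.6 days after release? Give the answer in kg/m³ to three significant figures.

For an instantaneous plane source, C(x,t) = M/(n_e·A·√(4πDt)) · exp(−(x−vt)²/(4Dt)), with n_e·A the pore (flow) area.
Plume center vt = 1.91 × 41.6 = 79.456 m, so the well at 79.8 m is 0.344 m downgradient of the peak.
√(4πDt) = 3.853 m, giving peak height M/(n_e·A·√(4πDt)) = 21.2/(0.29 × 57.0 × 3.853) = 0.3329 kg/m³.
(x−vt)²/(4Dt) = (0.344)²/(4 × 0.0284 × 41.6) = 0.02504; exp(−0.02504) = 0.9753.
C = 0.3329 × 0.9753 = 0.325 kg/m³.

0.325 kg/m³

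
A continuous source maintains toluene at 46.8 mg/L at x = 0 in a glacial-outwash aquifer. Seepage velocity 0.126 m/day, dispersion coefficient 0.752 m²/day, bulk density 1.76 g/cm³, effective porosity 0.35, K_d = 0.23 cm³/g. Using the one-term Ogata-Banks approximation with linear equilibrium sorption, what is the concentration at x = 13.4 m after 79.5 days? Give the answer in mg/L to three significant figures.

5.61 mg/L

Retardation factor R = 1 + ρ_b·K_d/n = 1 + 1.76 × 0.23/0.35 = 2.157.
Sorption retards both mechanisms: v_R = v/R = 0.05841 m/day, D_R = D/R = 0.3486 m²/day.
v_R·t = 0.05841 × 79.5 = 4.643595 m; 2√(D_R t) = 10.53 m; argument = (13.4 − 4.643595)/10.53 = 0.8316.
C = C₀ × ½·erfc(0.8316) = 46.8 × 0.1198 = 5.61 mg/L.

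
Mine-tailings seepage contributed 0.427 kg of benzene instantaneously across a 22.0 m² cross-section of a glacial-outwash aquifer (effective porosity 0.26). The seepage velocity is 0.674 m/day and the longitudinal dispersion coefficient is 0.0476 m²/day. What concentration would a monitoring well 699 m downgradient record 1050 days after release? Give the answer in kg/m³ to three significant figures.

0.00204 kg/m³

For an instantaneous plane source, C(x,t) = M/(n_e·A·√(4πDt)) · exp(−(x−vt)²/(4Dt)), with n_e·A the pore (flow) area.
Plume center vt = 0.674 × 1050 = 707.7 m, so the well at 699 m is 8.7 m upgradient of the peak.
√(4πDt) = 25.06 m, giving peak height M/(n_e·A·√(4πDt)) = 0.427/(0.26 × 22.0 × 25.06) = 0.002979 kg/m³.
(x−vt)²/(4Dt) = (-8.7)²/(4 × 0.0476 × 1050) = 0.3786; exp(−0.3786) = 0.6848.
C = 0.002979 × 0.6848 = 0.00204 kg/m³.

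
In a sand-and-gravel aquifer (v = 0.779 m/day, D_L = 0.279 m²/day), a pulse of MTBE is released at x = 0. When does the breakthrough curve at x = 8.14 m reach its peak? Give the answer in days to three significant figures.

10.0 days

For the 1D instantaneous-source solution, setting ∂C/∂t = 0 at fixed x gives v²t² + 2Dt − x² = 0, so t = (√(D² + v²x²) − D)/v².
√(D² + v²x²) = √(0.279² + 0.779² × 8.14²) = 6.347; v² = 0.606841.
t = (6.347 − 0.279)/0.606841 = 10.0 days (vs. the pure-advection estimate x/v = 10.4 d).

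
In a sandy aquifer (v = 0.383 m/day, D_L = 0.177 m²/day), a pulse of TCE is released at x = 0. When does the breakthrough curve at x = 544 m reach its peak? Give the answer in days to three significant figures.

For the 1D instantaneous-source solution, setting ∂C/∂t = 0 at fixed x gives v²t² + 2Dt − x² = 0, so t = (√(D² + v²x²) − D)/v².
√(D² + v²x²) = √(0.177² + 0.383² × 544²) = 208.4; v² = 0.146689.
t = (208.4 − 0.177)/0.146689 = 1420 days (vs. the pure-advection estimate x/v = 1420 d).

1420 days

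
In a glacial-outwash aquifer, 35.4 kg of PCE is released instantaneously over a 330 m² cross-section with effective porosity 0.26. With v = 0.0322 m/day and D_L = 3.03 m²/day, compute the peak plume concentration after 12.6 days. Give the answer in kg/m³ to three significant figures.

The peak of an instantaneous 1D plume sits at x = vt; there the Gaussian factor is 1 and C_max = M/(n_e·A·√(4πDt)), where n_e·A is the pore area the mass is dissolved in.
√(4πDt) = √(4π × 3.03 × 12.6) = 21.90 m, so C_max = 35.4/(0.26 × 330 × 21.90) = 0.0188 kg/m³.

0.0188 kg/m³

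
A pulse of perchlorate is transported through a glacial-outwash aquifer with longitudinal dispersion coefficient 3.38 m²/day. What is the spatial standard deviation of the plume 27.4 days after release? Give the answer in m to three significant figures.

Dispersive spreading gives a Gaussian with σ² = 2Dt; advection only shifts the center.
σ = √(2 × 3.38 × 27.4) = 13.6 m.

13.6 m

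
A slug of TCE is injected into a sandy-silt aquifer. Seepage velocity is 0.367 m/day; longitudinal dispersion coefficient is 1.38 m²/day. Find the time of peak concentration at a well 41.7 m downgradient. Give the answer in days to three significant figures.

For the 1D instantaneous-source solution, setting ∂C/∂t = 0 at fixed x gives v²t² + 2Dt − x² = 0, so t = (√(D² + v²x²) − D)/v².
√(D² + v²x²) = √(1.38² + 0.367² × 41.7²) = 15.37; v² = 0.134689.
t = (15.37 − 1.38)/0.134689 = 104 days (vs. the pure-advection estimate x/v = 114 d).

104 days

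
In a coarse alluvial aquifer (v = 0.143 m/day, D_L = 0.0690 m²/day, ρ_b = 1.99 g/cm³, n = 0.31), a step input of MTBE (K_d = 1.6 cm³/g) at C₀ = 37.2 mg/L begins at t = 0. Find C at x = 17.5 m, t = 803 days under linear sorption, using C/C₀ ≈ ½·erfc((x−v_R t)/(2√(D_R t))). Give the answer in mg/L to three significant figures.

0.366 mg/L

Retardation factor R = 1 + ρ_b·K_d/n = 1 + 1.99 × 1.6/0.31 = 11.27.
Sorption retards both mechanisms: v_R = v/R = 0.01269 m/day, D_R = D/R = 0.006122 m²/day.
v_R·t = 0.01269 × 803 = 10.19007 m; 2√(D_R t) = 4.434 m; argument = (17.5 − 10.19007)/4.434 = 1.649.
C = C₀ × ½·erfc(1.649) = 37.2 × 0.009849 = 0.366 mg/L.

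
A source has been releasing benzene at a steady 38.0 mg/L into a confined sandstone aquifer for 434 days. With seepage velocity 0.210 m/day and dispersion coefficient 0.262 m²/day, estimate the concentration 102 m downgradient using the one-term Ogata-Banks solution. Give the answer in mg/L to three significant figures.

For a continuous step input, C/C₀ ≈ ½·erfc((x−vt)/(2√(Dt))).
vt = 0.210 × 434 = 91.14 m and 2√(Dt) = 2√(0.262 × 434) = 21.33 m.
Argument (x−vt)/(2√(Dt)) = (102 − 91.14)/21.33 = 0.5091; ½·erfc(0.5091) = 0.2358.
C = 38.0 × 0.2358 = 8.96 mg/L.

8.96 mg/L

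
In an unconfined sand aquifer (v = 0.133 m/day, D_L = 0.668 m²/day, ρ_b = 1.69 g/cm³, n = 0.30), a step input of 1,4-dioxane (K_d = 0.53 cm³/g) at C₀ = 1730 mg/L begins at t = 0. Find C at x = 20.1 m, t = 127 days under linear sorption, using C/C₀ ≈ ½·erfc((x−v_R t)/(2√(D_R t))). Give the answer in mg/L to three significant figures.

13.0 mg/L

Retardation factor R = 1 + ρ_b·K_d/n = 1 + 1.69 × 0.53/0.30 = 3.986.
Sorption retards both mechanisms: v_R = v/R = 0.03337 m/day, D_R = D/R = 0.1676 m²/day.
v_R·t = 0.03337 × 127 = 4.23799 m; 2√(D_R t) = 9.227 m; argument = (20.1 − 4.23799)/9.227 = 1.719.
C = C₀ × ½·erfc(1.719) = 1730 × 0.007528 = 13.0 mg/L.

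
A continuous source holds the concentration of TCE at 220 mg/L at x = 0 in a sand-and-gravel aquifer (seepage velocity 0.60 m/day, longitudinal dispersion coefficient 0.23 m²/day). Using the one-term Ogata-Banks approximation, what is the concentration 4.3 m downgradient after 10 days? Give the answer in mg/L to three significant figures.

For a continuous step input, C/C₀ ≈ ½·erfc((x−vt)/(2√(Dt))).
vt = 0.60 × 10 = 6 m and 2√(Dt) = 2√(0.23 × 10) = 3.033 m.
Argument (x−vt)/(2√(Dt)) = (4.3 − 6)/3.033 = -0.5605; ½·erfc(-0.5605) = 0.7860.
C = 220 × 0.7860 = 173 mg/L.

173 mg/L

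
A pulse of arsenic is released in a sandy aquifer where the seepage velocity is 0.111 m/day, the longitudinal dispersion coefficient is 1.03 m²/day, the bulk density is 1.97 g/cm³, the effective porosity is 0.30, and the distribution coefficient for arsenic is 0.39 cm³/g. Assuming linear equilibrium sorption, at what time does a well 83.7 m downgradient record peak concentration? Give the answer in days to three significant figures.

Retardation factor R = 1 + ρ_b·K_d/n = 1 + 1.97 × 0.39/0.30 = 3.561.
Sorption retards both mechanisms: v_R = v/R = 0.03117 m/day, D_R = D/R = 0.2892 m²/day.
Peak time from v_R²t² + 2D_R t − x² = 0: t = (√(D_R² + v_R²x²) − D_R)/v_R².
√(D_R² + v_R²x²) = √(0.2892² + 0.03117² × 83.7²) = 2.625; v_R² = 0.0009716.
t = (2.625 − 0.2892)/0.0009716 = 2400 days.

2400 days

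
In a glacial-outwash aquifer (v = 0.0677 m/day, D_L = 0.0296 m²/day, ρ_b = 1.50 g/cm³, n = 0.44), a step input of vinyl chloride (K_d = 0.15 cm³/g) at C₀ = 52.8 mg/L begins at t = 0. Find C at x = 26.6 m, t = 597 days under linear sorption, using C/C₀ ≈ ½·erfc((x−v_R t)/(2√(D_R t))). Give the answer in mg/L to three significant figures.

27.0 mg/L

Retardation factor R = 1 + ρ_b·K_d/n = 1 + 1.50 × 0.15/0.44 = 1.511.
Sorption retards both mechanisms: v_R = v/R = 0.04480 m/day, D_R = D/R = 0.01959 m²/day.
v_R·t = 0.04480 × 597 = 26.7456 m; 2√(D_R t) = 6.840 m; argument = (26.6 − 26.7456)/6.840 = -0.02129.
C = C₀ × ½·erfc(-0.02129) = 52.8 × 0.5120 = 27.0 mg/L.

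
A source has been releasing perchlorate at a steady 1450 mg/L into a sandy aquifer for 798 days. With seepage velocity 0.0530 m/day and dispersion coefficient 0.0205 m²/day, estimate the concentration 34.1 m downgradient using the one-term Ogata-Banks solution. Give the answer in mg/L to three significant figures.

For a continuous step input, C/C₀ ≈ ½·erfc((x−vt)/(2√(Dt))).
vt = 0.0530 × 798 = 42.294 m and 2√(Dt) = 2√(0.0205 × 798) = 8.089 m.
Argument (x−vt)/(2√(Dt)) = (34.1 − 42.294)/8.089 = -1.013; ½·erfc(-1.013) = 0.9240.
C = 1450 × 0.9240 = 1340 mg/L.

1340 mg/L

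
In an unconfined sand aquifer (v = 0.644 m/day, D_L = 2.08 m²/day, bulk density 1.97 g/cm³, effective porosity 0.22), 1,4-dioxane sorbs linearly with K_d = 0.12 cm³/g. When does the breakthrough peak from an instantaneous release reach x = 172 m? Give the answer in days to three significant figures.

544 days

Retardation factor R = 1 + ρ_b·K_d/n = 1 + 1.97 × 0.12/0.22 = 2.075.
Sorption retards both mechanisms: v_R = v/R = 0.3104 m/day, D_R = D/R = 1.002 m²/day.
Peak time from v_R²t² + 2D_R t − x² = 0: t = (√(D_R² + v_R²x²) − D_R)/v_R².
√(D_R² + v_R²x²) = √(1.002² + 0.3104² × 172²) = 53.40; v_R² = 0.09635.
t = (53.40 − 1.002)/0.09635 = 544 days.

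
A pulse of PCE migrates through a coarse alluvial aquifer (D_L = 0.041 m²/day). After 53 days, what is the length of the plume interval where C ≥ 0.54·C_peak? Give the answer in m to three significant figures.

The plume is Gaussian with σ = √(2Dt) = √(2 × 0.041 × 53) = 2.085 m.
C/C_peak = exp(−Δx²/(2σ²)) = 0.54 ⇒ Δx = σ·√(−2 ln 0.54) = 2.085 × 1.110 = 2.314 m.
Width = 2Δx = 4.63 m.

4.63 m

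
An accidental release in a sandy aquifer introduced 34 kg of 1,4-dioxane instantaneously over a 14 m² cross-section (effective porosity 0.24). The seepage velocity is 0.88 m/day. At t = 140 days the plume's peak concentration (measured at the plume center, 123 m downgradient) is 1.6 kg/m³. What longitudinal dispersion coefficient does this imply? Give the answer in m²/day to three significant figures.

0.0227 m²/day

At the plume center C_max = M/(n_e·A·√(4πDt)), so D = M²/(4πt·(n_e·A·C_max)²).
n_e·A·C_max = 0.24 × 14 × 1.6 = 5.376 kg/m.
D = 34²/(4π × 140 × 5.376²) = 0.0227 m²/day.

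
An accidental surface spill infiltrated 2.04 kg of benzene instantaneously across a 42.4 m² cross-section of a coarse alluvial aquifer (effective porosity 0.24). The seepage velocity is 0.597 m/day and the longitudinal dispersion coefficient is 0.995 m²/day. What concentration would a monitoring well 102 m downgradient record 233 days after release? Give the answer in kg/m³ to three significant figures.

For an instantaneous plane source, C(x,t) = M/(n_e·A·√(4πDt)) · exp(−(x−vt)²/(4Dt)), with n_e·A the pore (flow) area.
Plume center vt = 0.597 × 233 = 139.101 m, so the well at 102 m is 37.101 m upgradient of the peak.
√(4πDt) = 53.98 m, giving peak height M/(n_e·A·√(4πDt)) = 2.04/(0.24 × 42.4 × 53.98) = 0.003714 kg/m³.
(x−vt)²/(4Dt) = (-37.101)²/(4 × 0.995 × 233) = 1.484; exp(−1.484) = 0.2267.
C = 0.003714 × 0.2267 = 0.000842 kg/m³.

0.000842 kg/m³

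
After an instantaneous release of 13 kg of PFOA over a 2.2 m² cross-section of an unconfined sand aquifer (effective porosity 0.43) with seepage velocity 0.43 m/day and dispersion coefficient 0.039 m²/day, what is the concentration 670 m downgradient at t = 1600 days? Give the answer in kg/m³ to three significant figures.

0.134 kg/m³

For an instantaneous plane source, C(x,t) = M/(n_e·A·√(4πDt)) · exp(−(x−vt)²/(4Dt)), with n_e·A the pore (flow) area.
Plume center vt = 0.43 × 1600 = 688 m, so the well at 670 m is 18 m upgradient of the peak.
√(4πDt) = 28.00 m, giving peak height M/(n_e·A·√(4πDt)) = 13/(0.43 × 2.2 × 28.00) = 0.4908 kg/m³.
(x−vt)²/(4Dt) = (-18)²/(4 × 0.039 × 1600) = 1.298; exp(−1.298) = 0.2731.
C = 0.4908 × 0.2731 = 0.134 kg/m³.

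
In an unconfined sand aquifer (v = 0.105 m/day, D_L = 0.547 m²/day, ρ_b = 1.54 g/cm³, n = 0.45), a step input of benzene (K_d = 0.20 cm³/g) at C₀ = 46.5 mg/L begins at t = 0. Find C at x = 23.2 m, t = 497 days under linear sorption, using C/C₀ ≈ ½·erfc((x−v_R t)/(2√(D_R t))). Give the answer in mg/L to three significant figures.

Retardation factor R = 1 + ρ_b·K_d/n = 1 + 1.54 × 0.20/0.45 = 1.684.
Sorption retards both mechanisms: v_R = v/R = 0.06235 m/day, D_R = D/R = 0.3248 m²/day.
v_R·t = 0.06235 × 497 = 30.98795 m; 2√(D_R t) = 25.41 m; argument = (23.2 − 30.98795)/25.41 = -0.3065.
C = C₀ × ½·erfc(-0.3065) = 46.5 × 0.6677 = 31.0 mg/L.

31.0 mg/L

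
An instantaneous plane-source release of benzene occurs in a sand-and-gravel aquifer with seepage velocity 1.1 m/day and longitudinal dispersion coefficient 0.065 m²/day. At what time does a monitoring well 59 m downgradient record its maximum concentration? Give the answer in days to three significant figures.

For the 1D instantaneous-source solution, setting ∂C/∂t = 0 at fixed x gives v²t² + 2Dt − x² = 0, so t = (√(D² + v²x²) − D)/v².
√(D² + v²x²) = √(0.065² + 1.1² × 59²) = 64.90; v² = 1.21.
t = (64.90 − 0.065)/1.21 = 53.6 days (vs. the pure-advection estimate x/v = 53.6 d).

53.6 days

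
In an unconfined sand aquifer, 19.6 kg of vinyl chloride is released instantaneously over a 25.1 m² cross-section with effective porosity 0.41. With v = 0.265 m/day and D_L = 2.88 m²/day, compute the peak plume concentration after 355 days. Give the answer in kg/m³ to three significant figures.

0.0168 kg/m³

The peak of an instantaneous 1D plume sits at x = vt; there the Gaussian factor is 1 and C_max = M/(n_e·A·√(4πDt)), where n_e·A is the pore area the mass is dissolved in.
√(4πDt) = √(4π × 2.88 × 355) = 113.3 m, so C_max = 19.6/(0.41 × 25.1 × 113.3) = 0.0168 kg/m³.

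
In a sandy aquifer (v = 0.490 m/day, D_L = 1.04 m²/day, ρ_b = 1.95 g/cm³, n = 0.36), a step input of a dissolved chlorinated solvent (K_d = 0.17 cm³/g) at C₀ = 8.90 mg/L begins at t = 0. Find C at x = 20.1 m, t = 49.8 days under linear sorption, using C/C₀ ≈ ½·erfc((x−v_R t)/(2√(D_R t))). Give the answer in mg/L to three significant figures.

1.40 mg/L

Retardation factor R = 1 + ρ_b·K_d/n = 1 + 1.95 × 0.17/0.36 = 1.921.
Sorption retards both mechanisms: v_R = v/R = 0.2551 m/day, D_R = D/R = 0.5414 m²/day.
v_R·t = 0.2551 × 49.8 = 12.70398 m; 2√(D_R t) = 10.38 m; argument = (20.1 − 12.70398)/10.38 = 0.7125.
C = C₀ × ½·erfc(0.7125) = 8.90 × 0.1568 = 1.40 mg/L.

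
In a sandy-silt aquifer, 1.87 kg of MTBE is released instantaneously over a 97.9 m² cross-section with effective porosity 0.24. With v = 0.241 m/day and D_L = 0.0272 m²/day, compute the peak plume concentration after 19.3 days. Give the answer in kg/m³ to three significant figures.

0.0310 kg/m³

The peak of an instantaneous 1D plume sits at x = vt; there the Gaussian factor is 1 and C_max = M/(n_e·A·√(4πDt)), where n_e·A is the pore area the mass is dissolved in.
√(4πDt) = √(4π × 0.0272 × 19.3) = 2.568 m, so C_max = 1.87/(0.24 × 97.9 × 2.568) = 0.0310 kg/m³.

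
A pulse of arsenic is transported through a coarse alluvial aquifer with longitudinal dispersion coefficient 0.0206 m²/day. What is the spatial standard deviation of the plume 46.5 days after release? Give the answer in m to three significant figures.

Dispersive spreading gives a Gaussian with σ² = 2Dt; advection only shifts the center.
σ = √(2 × 0.0206 × 46.5) = 1.38 m.

1.38 m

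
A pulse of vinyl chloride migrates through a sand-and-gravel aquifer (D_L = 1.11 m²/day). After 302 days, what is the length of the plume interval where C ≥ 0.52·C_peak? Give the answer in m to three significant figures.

The plume is Gaussian with σ = √(2Dt) = √(2 × 1.11 × 302) = 25.89 m.
C/C_peak = exp(−Δx²/(2σ²)) = 0.52 ⇒ Δx = σ·√(−2 ln 0.52) = 25.89 × 1.144 = 29.62 m.
Width = 2Δx = 59.2 m.

59.2 m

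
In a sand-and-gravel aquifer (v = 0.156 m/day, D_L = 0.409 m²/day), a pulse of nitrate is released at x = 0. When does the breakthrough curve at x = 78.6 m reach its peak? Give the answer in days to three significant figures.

For the 1D instantaneous-source solution, setting ∂C/∂t = 0 at fixed x gives v²t² + 2Dt − x² = 0, so t = (√(D² + v²x²) − D)/v².
√(D² + v²x²) = √(0.409² + 0.156² × 78.6²) = 12.27; v² = 0.024336.
t = (12.27 − 0.409)/0.024336 = 487 days (vs. the pure-advection estimate x/v = 504 d).

487 days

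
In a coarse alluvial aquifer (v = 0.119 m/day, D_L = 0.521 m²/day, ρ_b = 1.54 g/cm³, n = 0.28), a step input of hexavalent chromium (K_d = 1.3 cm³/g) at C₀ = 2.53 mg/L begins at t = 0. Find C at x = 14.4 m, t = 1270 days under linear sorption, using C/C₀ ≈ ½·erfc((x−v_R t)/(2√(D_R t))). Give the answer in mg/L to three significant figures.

Retardation factor R = 1 + ρ_b·K_d/n = 1 + 1.54 × 1.3/0.28 = 8.150.
Sorption retards both mechanisms: v_R = v/R = 0.01460 m/day, D_R = D/R = 0.06393 m²/day.
v_R·t = 0.01460 × 1270 = 18.542 m; 2√(D_R t) = 18.02 m; argument = (14.4 − 18.542)/18.02 = -0.2299.
C = C₀ × ½·erfc(-0.2299) = 2.53 × 0.6275 = 1.59 mg/L.

1.59 mg/L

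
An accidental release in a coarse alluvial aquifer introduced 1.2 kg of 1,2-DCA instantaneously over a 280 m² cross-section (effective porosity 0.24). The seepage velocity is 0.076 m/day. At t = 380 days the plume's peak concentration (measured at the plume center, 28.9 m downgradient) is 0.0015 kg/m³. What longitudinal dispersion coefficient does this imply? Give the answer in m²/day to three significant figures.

At the plume center C_max = M/(n_e·A·√(4πDt)), so D = M²/(4πt·(n_e·A·C_max)²).
n_e·A·C_max = 0.24 × 280 × 0.0015 = 0.1008 kg/m.
D = 1.2²/(4π × 380 × 0.1008²) = 0.0297 m²/day.

0.0297 m²/day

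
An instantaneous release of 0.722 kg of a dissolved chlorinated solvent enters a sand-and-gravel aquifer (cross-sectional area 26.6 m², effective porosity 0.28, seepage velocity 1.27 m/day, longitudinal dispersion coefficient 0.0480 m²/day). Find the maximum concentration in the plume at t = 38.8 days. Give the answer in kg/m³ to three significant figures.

The peak of an instantaneous 1D plume sits at x = vt; there the Gaussian factor is 1 and C_max = M/(n_e·A·√(4πDt)), where n_e·A is the pore area the mass is dissolved in.
√(4πDt) = √(4π × 0.0480 × 38.8) = 4.838 m, so C_max = 0.722/(0.28 × 26.6 × 4.838) = 0.0200 kg/m³.

0.0200 kg/m³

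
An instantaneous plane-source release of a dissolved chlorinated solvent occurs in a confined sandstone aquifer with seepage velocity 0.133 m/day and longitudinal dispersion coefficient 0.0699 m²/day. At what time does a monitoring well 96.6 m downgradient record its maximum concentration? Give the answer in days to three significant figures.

For the 1D instantaneous-source solution, setting ∂C/∂t = 0 at fixed x gives v²t² + 2Dt − x² = 0, so t = (√(D² + v²x²) − D)/v².
√(D² + v²x²) = √(0.0699² + 0.133² × 96.6²) = 12.85; v² = 0.017689.
t = (12.85 − 0.0699)/0.017689 = 722 days (vs. the pure-advection estimate x/v = 726 d).

722 days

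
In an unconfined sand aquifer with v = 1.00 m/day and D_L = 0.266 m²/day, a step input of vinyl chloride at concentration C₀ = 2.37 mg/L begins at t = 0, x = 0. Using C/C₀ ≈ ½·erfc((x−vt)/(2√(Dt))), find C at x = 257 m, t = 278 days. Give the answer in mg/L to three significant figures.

2.27 mg/L

For a continuous step input, C/C₀ ≈ ½·erfc((x−vt)/(2√(Dt))).
vt = 1.00 × 278 = 278 m and 2√(Dt) = 2√(0.266 × 278) = 17.20 m.
Argument (x−vt)/(2√(Dt)) = (257 − 278)/17.20 = -1.221; ½·erfc(-1.221) = 0.9579.
C = 2.37 × 0.9579 = 2.27 mg/L.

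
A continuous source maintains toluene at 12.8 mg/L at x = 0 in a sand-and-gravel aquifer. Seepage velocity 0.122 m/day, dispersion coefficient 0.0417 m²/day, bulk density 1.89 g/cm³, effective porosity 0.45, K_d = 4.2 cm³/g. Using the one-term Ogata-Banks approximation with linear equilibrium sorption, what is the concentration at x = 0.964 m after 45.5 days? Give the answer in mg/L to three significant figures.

0.895 mg/L

Retardation factor R = 1 + ρ_b·K_d/n = 1 + 1.89 × 4.2/0.45 = 18.64.
Sorption retards both mechanisms: v_R = v/R = 0.006545 m/day, D_R = D/R = 0.002237 m²/day.
v_R·t = 0.006545 × 45.5 = 0.2977975 m; 2√(D_R t) = 0.6381 m; argument = (0.964 − 0.2977975)/0.6381 = 1.044.
C = C₀ × ½·erfc(1.044) = 12.8 × 0.06991 = 0.895 mg/L.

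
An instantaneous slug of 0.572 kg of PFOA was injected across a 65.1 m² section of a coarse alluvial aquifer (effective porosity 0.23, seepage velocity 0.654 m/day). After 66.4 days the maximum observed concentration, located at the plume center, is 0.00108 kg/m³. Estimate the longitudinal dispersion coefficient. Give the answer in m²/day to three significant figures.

At the plume center C_max = M/(n_e·A·√(4πDt)), so D = M²/(4πt·(n_e·A·C_max)²).
n_e·A·C_max = 0.23 × 65.1 × 0.00108 = 0.01617 kg/m.
D = 0.572²/(4π × 66.4 × 0.01617²) = 1.50 m²/day.

1.50 m²/day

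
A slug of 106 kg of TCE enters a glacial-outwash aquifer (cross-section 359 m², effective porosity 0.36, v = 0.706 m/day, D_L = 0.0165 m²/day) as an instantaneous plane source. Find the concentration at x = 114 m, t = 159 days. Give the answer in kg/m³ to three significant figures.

For an instantaneous plane source, C(x,t) = M/(n_e·A·√(4πDt)) · exp(−(x−vt)²/(4Dt)), with n_e·A the pore (flow) area.
Plume center vt = 0.706 × 159 = 112.254 m, so the well at 114 m is 1.746 m downgradient of the peak.
√(4πDt) = 5.742 m, giving peak height M/(n_e·A·√(4πDt)) = 106/(0.36 × 359 × 5.742) = 0.1428 kg/m³.
(x−vt)²/(4Dt) = (1.746)²/(4 × 0.0165 × 159) = 0.2905; exp(−0.2905) = 0.7479.
C = 0.1428 × 0.7479 = 0.107 kg/m³.

0.107 kg/m³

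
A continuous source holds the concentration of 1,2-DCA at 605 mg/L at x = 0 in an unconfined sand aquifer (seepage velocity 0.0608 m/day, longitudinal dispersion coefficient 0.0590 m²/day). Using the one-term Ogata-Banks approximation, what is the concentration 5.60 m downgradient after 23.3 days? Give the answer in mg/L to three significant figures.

3.52 mg/L

For a continuous step input, C/C₀ ≈ ½·erfc((x−vt)/(2√(Dt))).
vt = 0.0608 × 23.3 = 1.41664 m and 2√(Dt) = 2√(0.0590 × 23.3) = 2.345 m.
Argument (x−vt)/(2√(Dt)) = (5.60 − 1.41664)/2.345 = 1.784; ½·erfc(1.784) = 0.005819.
C = 605 × 0.005819 = 3.52 mg/L.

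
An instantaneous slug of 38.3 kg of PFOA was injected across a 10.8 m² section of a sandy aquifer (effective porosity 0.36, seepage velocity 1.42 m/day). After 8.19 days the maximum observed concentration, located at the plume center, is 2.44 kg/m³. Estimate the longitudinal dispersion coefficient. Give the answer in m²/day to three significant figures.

0.158 m²/day

At the plume center C_max = M/(n_e·A·√(4πDt)), so D = M²/(4πt·(n_e·A·C_max)²).
n_e·A·C_max = 0.36 × 10.8 × 2.44 = 9.487 kg/m.
D = 38.3²/(4π × 8.19 × 9.487²) = 0.158 m²/day.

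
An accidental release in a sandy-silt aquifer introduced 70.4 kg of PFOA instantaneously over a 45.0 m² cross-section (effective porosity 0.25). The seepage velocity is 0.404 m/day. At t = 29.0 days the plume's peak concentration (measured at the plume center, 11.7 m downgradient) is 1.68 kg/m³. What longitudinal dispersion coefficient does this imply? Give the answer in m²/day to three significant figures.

0.0381 m²/day

At the plume center C_max = M/(n_e·A·√(4πDt)), so D = M²/(4πt·(n_e·A·C_max)²).
n_e·A·C_max = 0.25 × 45.0 × 1.68 = 18.90 kg/m.
D = 70.4²/(4π × 29.0 × 18.90²) = 0.0381 m²/day.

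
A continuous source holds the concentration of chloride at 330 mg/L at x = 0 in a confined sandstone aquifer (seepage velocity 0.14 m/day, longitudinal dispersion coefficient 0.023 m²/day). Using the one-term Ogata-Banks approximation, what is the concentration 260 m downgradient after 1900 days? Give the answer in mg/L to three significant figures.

244 mg/L

For a continuous step input, C/C₀ ≈ ½·erfc((x−vt)/(2√(Dt))).
vt = 0.14 × 1900 = 266 m and 2√(Dt) = 2√(0.023 × 1900) = 13.22 m.
Argument (x−vt)/(2√(Dt)) = (260 − 266)/13.22 = -0.4539; ½·erfc(-0.4539) = 0.7395.
C = 330 × 0.7395 = 244 mg/L.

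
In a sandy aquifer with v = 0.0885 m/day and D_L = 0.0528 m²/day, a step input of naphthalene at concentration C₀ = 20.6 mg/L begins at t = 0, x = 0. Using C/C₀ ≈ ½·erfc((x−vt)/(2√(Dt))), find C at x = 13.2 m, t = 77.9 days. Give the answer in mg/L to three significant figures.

For a continuous step input, C/C₀ ≈ ½·erfc((x−vt)/(2√(Dt))).
vt = 0.0885 × 77.9 = 6.89415 m and 2√(Dt) = 2√(0.0528 × 77.9) = 4.056 m.
Argument (x−vt)/(2√(Dt)) = (13.2 − 6.89415)/4.056 = 1.555; ½·erfc(1.555) = 0.01394.
C = 20.6 × 0.01394 = 0.287 mg/L.

0.287 mg/L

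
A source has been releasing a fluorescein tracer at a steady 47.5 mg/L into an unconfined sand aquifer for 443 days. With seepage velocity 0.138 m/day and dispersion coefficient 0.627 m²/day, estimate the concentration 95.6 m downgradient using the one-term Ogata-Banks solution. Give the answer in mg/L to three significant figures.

3.41 mg/L

For a continuous step input, C/C₀ ≈ ½·erfc((x−vt)/(2√(Dt))).
vt = 0.138 × 443 = 61.134 m and 2√(Dt) = 2√(0.627 × 443) = 33.33 m.
Argument (x−vt)/(2√(Dt)) = (95.6 − 61.134)/33.33 = 1.034; ½·erfc(1.034) = 0.07183.
C = 47.5 × 0.07183 = 3.41 mg/L.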